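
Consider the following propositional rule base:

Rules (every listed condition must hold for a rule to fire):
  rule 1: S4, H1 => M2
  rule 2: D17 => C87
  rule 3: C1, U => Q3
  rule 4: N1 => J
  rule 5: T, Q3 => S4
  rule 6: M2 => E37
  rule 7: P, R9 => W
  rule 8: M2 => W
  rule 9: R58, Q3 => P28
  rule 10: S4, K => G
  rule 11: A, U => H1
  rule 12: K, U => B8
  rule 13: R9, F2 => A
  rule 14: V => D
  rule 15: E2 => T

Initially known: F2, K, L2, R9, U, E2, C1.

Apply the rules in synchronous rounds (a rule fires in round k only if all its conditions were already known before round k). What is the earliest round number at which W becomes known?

Round 1: rule 3 [C1, U => Q3]; rule 12 [K, U => B8]; rule 13 [R9, F2 => A]; rule 15 [E2 => T]. New: Q3, B8, A, T.
Round 2: rule 5 [T, Q3 => S4]; rule 11 [A, U => H1]. New: S4, H1.
Round 3: rule 1 [S4, H1 => M2]; rule 10 [S4, K => G]. New: M2, G.
Round 4: rule 6 [M2 => E37]; rule 8 [M2 => W]. New: E37, W.
W first appears in round 4.

4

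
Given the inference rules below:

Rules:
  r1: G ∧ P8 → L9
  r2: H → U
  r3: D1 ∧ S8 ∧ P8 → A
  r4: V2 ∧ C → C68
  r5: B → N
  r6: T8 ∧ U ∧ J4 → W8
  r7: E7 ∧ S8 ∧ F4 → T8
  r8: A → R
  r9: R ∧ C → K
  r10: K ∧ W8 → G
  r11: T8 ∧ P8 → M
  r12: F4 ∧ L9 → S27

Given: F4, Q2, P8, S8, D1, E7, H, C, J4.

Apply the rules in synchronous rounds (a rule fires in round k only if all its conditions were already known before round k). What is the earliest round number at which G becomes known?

4

Round 1: r2 [H → U]; r3 [D1 ∧ S8 ∧ P8 → A]; r7 [E7 ∧ S8 ∧ F4 → T8]. Adds U, A, T8.
Round 2: r6 [T8 ∧ U ∧ J4 → W8]; r8 [A → R]; r11 [T8 ∧ P8 → M]. Adds W8, R, M.
Round 3: r9 [R ∧ C → K]. Adds K.
Round 4: r10 [K ∧ W8 → G]. Adds G.
G first appears in round 4.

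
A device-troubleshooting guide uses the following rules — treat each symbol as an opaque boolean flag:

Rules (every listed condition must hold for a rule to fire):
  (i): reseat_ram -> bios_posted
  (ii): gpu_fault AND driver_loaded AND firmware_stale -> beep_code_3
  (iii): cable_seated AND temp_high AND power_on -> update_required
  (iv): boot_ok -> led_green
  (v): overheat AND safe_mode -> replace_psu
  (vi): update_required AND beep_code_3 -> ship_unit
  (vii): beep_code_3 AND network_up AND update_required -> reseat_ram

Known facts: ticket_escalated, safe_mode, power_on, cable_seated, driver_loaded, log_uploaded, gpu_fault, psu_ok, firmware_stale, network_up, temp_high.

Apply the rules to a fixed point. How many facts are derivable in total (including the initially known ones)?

Round 1: (ii) [gpu_fault AND driver_loaded AND firmware_stale -> beep_code_3]; (iii) [cable_seated AND temp_high AND power_on -> update_required]. Adds beep_code_3, update_required.
Round 2: (vi) [update_required AND beep_code_3 -> ship_unit]; (vii) [beep_code_3 AND network_up AND update_required -> reseat_ram]. Adds ship_unit, reseat_ram.
Round 3: (i) [reseat_ram -> bios_posted]. Adds bios_posted.
Closure: {beep_code_3, bios_posted, cable_seated, driver_loaded, firmware_stale, gpu_fault, log_uploaded, network_up, power_on, psu_ok, reseat_ram, safe_mode, ship_unit, temp_high, ticket_escalated, update_required} — 16 facts.

16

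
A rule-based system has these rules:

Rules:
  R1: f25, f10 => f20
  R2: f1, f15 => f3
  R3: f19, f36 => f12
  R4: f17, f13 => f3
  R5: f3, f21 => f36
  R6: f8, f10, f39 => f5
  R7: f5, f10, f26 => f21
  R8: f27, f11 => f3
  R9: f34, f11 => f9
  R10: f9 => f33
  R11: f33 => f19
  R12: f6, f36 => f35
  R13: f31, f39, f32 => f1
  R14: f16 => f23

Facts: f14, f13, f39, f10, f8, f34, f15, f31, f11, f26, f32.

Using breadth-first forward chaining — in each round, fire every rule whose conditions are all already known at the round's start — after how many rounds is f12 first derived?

Round 1 fires R6, R9, R13, giving f5, f9, f1.
Round 2 fires R2, R7, R10, giving f3, f21, f33.
Round 3 fires R5, R11, giving f36, f19.
Round 4 fires R3, giving f12.
f12 first appears in round 4.

4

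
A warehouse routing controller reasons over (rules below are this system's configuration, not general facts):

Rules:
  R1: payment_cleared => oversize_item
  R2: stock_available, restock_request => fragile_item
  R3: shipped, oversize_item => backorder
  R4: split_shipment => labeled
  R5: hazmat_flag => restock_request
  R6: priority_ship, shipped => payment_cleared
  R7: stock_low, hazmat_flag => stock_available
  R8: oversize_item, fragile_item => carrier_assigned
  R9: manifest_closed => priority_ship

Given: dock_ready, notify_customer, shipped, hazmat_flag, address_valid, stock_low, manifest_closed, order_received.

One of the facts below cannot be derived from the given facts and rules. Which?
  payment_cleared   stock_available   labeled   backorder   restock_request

labeled

Round 1 fires R5, R7, R9, giving restock_request, stock_available, priority_ship.
Round 2 fires R2, R6, giving fragile_item, payment_cleared.
Round 3 fires R1, giving oversize_item.
Round 4 fires R3, R8, giving backorder, carrier_assigned.
Derived: stock_available (round 1), restock_request (round 1), backorder (round 4), payment_cleared (round 2). labeled never appears in any round.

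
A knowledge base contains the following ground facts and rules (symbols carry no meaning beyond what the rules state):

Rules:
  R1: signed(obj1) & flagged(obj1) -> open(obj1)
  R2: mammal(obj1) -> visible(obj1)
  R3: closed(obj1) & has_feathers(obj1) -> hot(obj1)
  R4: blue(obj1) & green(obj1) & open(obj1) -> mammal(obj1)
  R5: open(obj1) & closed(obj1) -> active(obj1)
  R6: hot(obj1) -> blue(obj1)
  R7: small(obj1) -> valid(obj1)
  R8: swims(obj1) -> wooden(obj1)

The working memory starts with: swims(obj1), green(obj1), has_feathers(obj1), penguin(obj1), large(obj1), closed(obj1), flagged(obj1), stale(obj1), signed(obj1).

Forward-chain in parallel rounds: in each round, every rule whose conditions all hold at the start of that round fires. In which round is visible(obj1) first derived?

Round 1: R1 [signed(obj1) & flagged(obj1) -> open(obj1)]; R3 [closed(obj1) & has_feathers(obj1) -> hot(obj1)]; R8 [swims(obj1) -> wooden(obj1)]. Adds open(obj1), hot(obj1), wooden(obj1).
Round 2: R5 [open(obj1) & closed(obj1) -> active(obj1)]; R6 [hot(obj1) -> blue(obj1)]. Adds active(obj1), blue(obj1).
Round 3: R4 [blue(obj1) & green(obj1) & open(obj1) -> mammal(obj1)]. Adds mammal(obj1).
Round 4: R2 [mammal(obj1) -> visible(obj1)]. Adds visible(obj1).
visible(obj1) first appears in round 4.

4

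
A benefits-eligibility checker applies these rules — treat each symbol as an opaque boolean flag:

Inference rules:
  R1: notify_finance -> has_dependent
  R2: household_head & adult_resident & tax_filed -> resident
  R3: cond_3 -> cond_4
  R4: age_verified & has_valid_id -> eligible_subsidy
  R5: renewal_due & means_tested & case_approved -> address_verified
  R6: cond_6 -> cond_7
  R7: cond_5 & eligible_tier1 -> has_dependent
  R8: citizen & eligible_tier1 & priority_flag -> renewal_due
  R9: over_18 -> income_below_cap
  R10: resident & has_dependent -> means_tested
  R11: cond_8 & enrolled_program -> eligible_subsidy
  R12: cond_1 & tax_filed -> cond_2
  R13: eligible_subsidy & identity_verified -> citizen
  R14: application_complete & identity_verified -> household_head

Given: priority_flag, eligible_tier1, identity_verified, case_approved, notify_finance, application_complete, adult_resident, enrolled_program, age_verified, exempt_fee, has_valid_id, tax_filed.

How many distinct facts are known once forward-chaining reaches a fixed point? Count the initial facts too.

20

Round 1: R1 [notify_finance -> has_dependent]; R4 [age_verified & has_valid_id -> eligible_subsidy]; R14 [application_complete & identity_verified -> household_head]. Adds has_dependent, eligible_subsidy, household_head.
Round 2: R2 [household_head & adult_resident & tax_filed -> resident]; R13 [eligible_subsidy & identity_verified -> citizen]. Adds resident, citizen.
Round 3: R8 [citizen & eligible_tier1 & priority_flag -> renewal_due]; R10 [resident & has_dependent -> means_tested]. Adds renewal_due, means_tested.
Round 4: R5 [renewal_due & means_tested & case_approved -> address_verified]. Adds address_verified.
Closure: {address_verified, adult_resident, age_verified, application_complete, case_approved, citizen, eligible_subsidy, eligible_tier1, enrolled_program, exempt_fee, has_dependent, has_valid_id, household_head, identity_verified, means_tested, notify_finance, priority_flag, renewal_due, resident, tax_filed} — 20 facts.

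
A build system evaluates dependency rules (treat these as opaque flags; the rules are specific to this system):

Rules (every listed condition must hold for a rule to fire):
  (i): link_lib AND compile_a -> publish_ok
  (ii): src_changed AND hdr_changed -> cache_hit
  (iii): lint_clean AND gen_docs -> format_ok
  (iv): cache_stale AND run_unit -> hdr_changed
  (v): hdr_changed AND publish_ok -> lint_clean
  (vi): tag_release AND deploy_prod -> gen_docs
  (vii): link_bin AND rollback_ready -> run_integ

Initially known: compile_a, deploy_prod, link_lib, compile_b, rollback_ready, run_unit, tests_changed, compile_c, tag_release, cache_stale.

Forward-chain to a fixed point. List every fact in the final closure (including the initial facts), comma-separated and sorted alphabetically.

cache_stale, compile_a, compile_b, compile_c, deploy_prod, format_ok, gen_docs, hdr_changed, link_lib, lint_clean, publish_ok, rollback_ready, run_unit, tag_release, tests_changed

Round 1: (i) [link_lib AND compile_a -> publish_ok]; (iv) [cache_stale AND run_unit -> hdr_changed]; (vi) [tag_release AND deploy_prod -> gen_docs]. New: publish_ok, hdr_changed, gen_docs.
Round 2: (v) [hdr_changed AND publish_ok -> lint_clean]. New: lint_clean.
Round 3: (iii) [lint_clean AND gen_docs -> format_ok]. New: format_ok.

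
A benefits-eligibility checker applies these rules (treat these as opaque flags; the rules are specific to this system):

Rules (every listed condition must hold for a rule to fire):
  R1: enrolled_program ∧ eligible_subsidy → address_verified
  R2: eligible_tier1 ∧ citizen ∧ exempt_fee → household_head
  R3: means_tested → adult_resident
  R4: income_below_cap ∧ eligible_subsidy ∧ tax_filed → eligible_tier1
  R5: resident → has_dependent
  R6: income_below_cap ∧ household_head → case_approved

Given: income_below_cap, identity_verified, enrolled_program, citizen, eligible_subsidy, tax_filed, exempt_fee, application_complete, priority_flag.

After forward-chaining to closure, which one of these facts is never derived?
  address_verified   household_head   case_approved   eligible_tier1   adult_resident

adult_resident

Round 1 fires R1, R4, giving address_verified, eligible_tier1.
Round 2 fires R2, giving household_head.
Round 3 fires R6, giving case_approved.
Derived: address_verified (round 1), case_approved (round 3), household_head (round 2), eligible_tier1 (round 1). adult_resident never appears in any round.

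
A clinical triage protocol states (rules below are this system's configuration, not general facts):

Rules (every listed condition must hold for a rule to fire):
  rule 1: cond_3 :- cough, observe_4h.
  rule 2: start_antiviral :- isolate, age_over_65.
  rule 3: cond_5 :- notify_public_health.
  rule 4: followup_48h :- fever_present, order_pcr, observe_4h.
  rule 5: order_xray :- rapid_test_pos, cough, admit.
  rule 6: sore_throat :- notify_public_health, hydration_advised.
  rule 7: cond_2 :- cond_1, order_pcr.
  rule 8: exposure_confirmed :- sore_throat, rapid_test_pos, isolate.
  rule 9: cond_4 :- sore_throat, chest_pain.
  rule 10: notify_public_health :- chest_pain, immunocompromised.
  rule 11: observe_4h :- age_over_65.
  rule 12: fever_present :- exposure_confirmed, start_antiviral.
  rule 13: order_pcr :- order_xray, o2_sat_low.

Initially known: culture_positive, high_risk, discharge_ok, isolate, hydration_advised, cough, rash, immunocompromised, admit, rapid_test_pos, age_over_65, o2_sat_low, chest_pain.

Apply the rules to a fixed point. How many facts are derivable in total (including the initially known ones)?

Round 1: rule 2 [start_antiviral :- isolate, age_over_65.]; rule 5 [order_xray :- rapid_test_pos, cough, admit.]; rule 10 [notify_public_health :- chest_pain, immunocompromised.]; rule 11 [observe_4h :- age_over_65.]. New: start_antiviral, order_xray, notify_public_health, observe_4h.
Round 2: rule 1 [cond_3 :- cough, observe_4h.]; rule 3 [cond_5 :- notify_public_health.]; rule 6 [sore_throat :- notify_public_health, hydration_advised.]; rule 13 [order_pcr :- order_xray, o2_sat_low.]. New: cond_3, cond_5, sore_throat, order_pcr.
Round 3: rule 8 [exposure_confirmed :- sore_throat, rapid_test_pos, isolate.]; rule 9 [cond_4 :- sore_throat, chest_pain.]. New: exposure_confirmed, cond_4.
Round 4: rule 12 [fever_present :- exposure_confirmed, start_antiviral.]. New: fever_present.
Round 5: rule 4 [followup_48h :- fever_present, order_pcr, observe_4h.]. New: followup_48h.
Closure: {admit, age_over_65, chest_pain, cond_3, cond_4, cond_5, cough, culture_positive, discharge_ok, exposure_confirmed, fever_present, followup_48h, high_risk, hydration_advised, immunocompromised, isolate, notify_public_health, o2_sat_low, observe_4h, order_pcr, order_xray, rapid_test_pos, rash, sore_throat, start_antiviral} — 25 facts.

25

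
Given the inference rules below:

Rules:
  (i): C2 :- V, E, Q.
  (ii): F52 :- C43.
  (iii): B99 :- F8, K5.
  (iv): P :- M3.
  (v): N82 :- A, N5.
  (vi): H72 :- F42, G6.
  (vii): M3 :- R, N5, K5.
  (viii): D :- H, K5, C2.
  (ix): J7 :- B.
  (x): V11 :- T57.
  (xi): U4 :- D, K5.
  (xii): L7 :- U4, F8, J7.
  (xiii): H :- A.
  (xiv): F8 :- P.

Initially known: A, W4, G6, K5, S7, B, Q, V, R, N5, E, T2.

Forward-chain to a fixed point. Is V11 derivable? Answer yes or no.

no

Round 1: (i) [C2 :- V, E, Q.]; (v) [N82 :- A, N5.]; (vii) [M3 :- R, N5, K5.]; (ix) [J7 :- B.]; (xiii) [H :- A.]. Adds C2, N82, M3, J7, H.
Round 2: (iv) [P :- M3.]; (viii) [D :- H, K5, C2.]. Adds P, D.
Round 3: (xi) [U4 :- D, K5.]; (xiv) [F8 :- P.]. Adds U4, F8.
Round 4: (iii) [B99 :- F8, K5.]; (xii) [L7 :- U4, F8, J7.]. Adds B99, L7.
Fixed point reached. V11 is concluded only by (x); (x) needs T57 (never derived).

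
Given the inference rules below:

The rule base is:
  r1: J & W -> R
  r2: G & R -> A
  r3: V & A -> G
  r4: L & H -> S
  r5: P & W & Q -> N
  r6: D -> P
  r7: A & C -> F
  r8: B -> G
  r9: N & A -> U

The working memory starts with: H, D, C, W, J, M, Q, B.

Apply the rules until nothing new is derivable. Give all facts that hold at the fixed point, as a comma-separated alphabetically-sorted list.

[1] r1 [J & W -> R]; r6 [D -> P]; r8 [B -> G]. ⇒ new: R, P, G.
[2] r2 [G & R -> A]; r5 [P & W & Q -> N]. ⇒ new: A, N.
[3] r7 [A & C -> F]; r9 [N & A -> U]. ⇒ new: F, U.

A, B, C, D, F, G, H, J, M, N, P, Q, R, U, W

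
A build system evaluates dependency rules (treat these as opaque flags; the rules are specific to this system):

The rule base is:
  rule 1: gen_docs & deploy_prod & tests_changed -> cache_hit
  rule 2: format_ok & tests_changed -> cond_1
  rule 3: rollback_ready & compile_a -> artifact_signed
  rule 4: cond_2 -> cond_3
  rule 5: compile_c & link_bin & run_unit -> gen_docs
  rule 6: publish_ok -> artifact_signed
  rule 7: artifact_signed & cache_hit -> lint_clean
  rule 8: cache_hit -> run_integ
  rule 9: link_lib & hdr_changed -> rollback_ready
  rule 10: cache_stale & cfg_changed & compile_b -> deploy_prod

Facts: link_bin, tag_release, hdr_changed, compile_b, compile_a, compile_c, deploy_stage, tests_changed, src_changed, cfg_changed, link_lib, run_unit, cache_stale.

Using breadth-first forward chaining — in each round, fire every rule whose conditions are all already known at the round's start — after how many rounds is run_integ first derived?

Round 1 fires rule 5, rule 9, rule 10, giving gen_docs, rollback_ready, deploy_prod.
Round 2 fires rule 1, rule 3, giving cache_hit, artifact_signed.
Round 3 fires rule 7, rule 8, giving lint_clean, run_integ.
run_integ first appears in round 3.

3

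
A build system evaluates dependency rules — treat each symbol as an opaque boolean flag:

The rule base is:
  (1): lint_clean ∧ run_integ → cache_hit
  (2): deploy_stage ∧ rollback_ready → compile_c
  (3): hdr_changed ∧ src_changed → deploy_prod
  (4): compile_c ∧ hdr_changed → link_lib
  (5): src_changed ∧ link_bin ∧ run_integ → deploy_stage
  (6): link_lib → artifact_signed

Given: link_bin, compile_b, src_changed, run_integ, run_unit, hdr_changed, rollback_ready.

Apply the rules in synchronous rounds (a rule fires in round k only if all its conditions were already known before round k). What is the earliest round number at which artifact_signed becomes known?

4

Round 1 — (3), (5), derive deploy_prod, deploy_stage.
Round 2 — (2), derive compile_c.
Round 3 — (4), derive link_lib.
Round 4 — (6), derive artifact_signed.
artifact_signed first appears in round 4.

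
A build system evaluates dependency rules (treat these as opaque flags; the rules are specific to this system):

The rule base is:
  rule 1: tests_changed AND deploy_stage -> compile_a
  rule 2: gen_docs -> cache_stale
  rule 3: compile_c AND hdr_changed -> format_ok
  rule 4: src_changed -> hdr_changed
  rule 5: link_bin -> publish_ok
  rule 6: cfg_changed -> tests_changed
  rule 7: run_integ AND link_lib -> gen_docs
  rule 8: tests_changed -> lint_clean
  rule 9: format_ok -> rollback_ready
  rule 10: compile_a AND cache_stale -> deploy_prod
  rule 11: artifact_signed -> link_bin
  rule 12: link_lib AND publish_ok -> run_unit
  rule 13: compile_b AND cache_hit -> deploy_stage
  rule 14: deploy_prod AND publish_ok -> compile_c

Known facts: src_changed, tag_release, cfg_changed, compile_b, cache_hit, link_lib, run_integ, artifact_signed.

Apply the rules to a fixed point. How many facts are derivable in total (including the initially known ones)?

Round 1 fires rule 4, rule 6, rule 7, rule 11, rule 13, giving hdr_changed, tests_changed, gen_docs, link_bin, deploy_stage.
Round 2 fires rule 1, rule 2, rule 5, rule 8, giving compile_a, cache_stale, publish_ok, lint_clean.
Round 3 fires rule 10, rule 12, giving deploy_prod, run_unit.
Round 4 fires rule 14, giving compile_c.
Round 5 fires rule 3, giving format_ok.
Round 6 fires rule 9, giving rollback_ready.
Closure: {artifact_signed, cache_hit, cache_stale, cfg_changed, compile_a, compile_b, compile_c, deploy_prod, deploy_stage, format_ok, gen_docs, hdr_changed, link_bin, link_lib, lint_clean, publish_ok, rollback_ready, run_integ, run_unit, src_changed, tag_release, tests_changed} — 22 facts.

22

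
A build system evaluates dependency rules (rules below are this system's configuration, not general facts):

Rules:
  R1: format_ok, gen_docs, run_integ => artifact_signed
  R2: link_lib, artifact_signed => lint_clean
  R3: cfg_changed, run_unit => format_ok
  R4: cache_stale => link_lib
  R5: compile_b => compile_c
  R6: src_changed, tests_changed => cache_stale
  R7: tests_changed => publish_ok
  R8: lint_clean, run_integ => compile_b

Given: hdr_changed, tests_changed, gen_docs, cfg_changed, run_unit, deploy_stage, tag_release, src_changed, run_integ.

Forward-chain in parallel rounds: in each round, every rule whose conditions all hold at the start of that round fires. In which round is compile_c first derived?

5

Round 1 fires R3, R6, R7, giving format_ok, cache_stale, publish_ok.
Round 2 fires R1, R4, giving artifact_signed, link_lib.
Round 3 fires R2, giving lint_clean.
Round 4 fires R8, giving compile_b.
Round 5 fires R5, giving compile_c.
compile_c first appears in round 5.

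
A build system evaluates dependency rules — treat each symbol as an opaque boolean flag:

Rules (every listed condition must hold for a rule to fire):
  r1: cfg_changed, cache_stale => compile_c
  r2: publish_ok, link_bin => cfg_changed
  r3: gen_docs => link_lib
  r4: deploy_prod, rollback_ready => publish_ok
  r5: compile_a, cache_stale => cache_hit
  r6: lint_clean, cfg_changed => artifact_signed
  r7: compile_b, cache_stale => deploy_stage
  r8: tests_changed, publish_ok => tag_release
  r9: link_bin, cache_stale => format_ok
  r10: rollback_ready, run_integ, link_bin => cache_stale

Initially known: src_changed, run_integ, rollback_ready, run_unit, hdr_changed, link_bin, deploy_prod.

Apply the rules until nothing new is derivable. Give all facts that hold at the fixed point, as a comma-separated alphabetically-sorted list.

cache_stale, cfg_changed, compile_c, deploy_prod, format_ok, hdr_changed, link_bin, publish_ok, rollback_ready, run_integ, run_unit, src_changed

[1] r4 [deploy_prod, rollback_ready => publish_ok]; r10 [rollback_ready, run_integ, link_bin => cache_stale]. ⇒ new: publish_ok, cache_stale.
[2] r2 [publish_ok, link_bin => cfg_changed]; r9 [link_bin, cache_stale => format_ok]. ⇒ new: cfg_changed, format_ok.
[3] r1 [cfg_changed, cache_stale => compile_c]. ⇒ new: compile_c.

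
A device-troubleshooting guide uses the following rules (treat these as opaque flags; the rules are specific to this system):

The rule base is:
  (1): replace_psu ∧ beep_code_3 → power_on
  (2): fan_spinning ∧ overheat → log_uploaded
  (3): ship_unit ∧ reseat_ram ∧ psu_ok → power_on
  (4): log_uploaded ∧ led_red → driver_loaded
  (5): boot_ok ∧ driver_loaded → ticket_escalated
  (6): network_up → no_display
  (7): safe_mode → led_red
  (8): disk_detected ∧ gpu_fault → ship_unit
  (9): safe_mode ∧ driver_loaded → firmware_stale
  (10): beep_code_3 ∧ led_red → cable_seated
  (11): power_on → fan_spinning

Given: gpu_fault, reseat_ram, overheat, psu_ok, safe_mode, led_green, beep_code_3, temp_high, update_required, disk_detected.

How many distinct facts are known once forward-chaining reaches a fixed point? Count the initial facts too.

Round 1: (7) [safe_mode → led_red]; (8) [disk_detected ∧ gpu_fault → ship_unit]. Adds led_red, ship_unit.
Round 2: (3) [ship_unit ∧ reseat_ram ∧ psu_ok → power_on]; (10) [beep_code_3 ∧ led_red → cable_seated]. Adds power_on, cable_seated.
Round 3: (11) [power_on → fan_spinning]. Adds fan_spinning.
Round 4: (2) [fan_spinning ∧ overheat → log_uploaded]. Adds log_uploaded.
Round 5: (4) [log_uploaded ∧ led_red → driver_loaded]. Adds driver_loaded.
Round 6: (9) [safe_mode ∧ driver_loaded → firmware_stale]. Adds firmware_stale.
Closure: {beep_code_3, cable_seated, disk_detected, driver_loaded, fan_spinning, firmware_stale, gpu_fault, led_green, led_red, log_uploaded, overheat, power_on, psu_ok, reseat_ram, safe_mode, ship_unit, temp_high, update_required} — 18 facts.

18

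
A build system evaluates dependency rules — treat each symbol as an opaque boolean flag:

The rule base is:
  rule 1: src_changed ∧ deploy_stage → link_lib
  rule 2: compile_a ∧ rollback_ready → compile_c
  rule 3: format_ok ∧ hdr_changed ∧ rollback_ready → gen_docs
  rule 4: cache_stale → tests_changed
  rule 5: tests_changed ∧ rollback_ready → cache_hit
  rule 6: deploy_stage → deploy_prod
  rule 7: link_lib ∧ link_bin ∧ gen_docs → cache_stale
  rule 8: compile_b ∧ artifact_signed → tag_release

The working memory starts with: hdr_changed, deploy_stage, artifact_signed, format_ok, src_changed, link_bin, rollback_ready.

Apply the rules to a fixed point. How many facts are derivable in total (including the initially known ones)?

13

Round 1: rule 1 [src_changed ∧ deploy_stage → link_lib]; rule 3 [format_ok ∧ hdr_changed ∧ rollback_ready → gen_docs]; rule 6 [deploy_stage → deploy_prod]. Adds link_lib, gen_docs, deploy_prod.
Round 2: rule 7 [link_lib ∧ link_bin ∧ gen_docs → cache_stale]. Adds cache_stale.
Round 3: rule 4 [cache_stale → tests_changed]. Adds tests_changed.
Round 4: rule 5 [tests_changed ∧ rollback_ready → cache_hit]. Adds cache_hit.
Closure: {artifact_signed, cache_hit, cache_stale, deploy_prod, deploy_stage, format_ok, gen_docs, hdr_changed, link_bin, link_lib, rollback_ready, src_changed, tests_changed} — 13 facts.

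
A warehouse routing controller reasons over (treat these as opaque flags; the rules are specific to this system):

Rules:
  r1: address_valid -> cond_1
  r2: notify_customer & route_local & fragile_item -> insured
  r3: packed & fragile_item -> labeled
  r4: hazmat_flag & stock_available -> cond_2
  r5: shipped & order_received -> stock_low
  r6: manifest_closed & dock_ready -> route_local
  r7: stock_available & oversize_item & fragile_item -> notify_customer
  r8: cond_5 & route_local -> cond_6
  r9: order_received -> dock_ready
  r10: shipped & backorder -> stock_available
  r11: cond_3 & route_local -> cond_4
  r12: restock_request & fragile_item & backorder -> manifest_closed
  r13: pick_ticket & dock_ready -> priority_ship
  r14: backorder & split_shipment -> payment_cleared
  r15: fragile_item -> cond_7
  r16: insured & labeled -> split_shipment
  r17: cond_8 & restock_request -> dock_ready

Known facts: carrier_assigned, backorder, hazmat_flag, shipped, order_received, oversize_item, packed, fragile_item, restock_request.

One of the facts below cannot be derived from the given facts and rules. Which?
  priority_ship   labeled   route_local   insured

Round 1: r3 [packed & fragile_item -> labeled]; r5 [shipped & order_received -> stock_low]; r9 [order_received -> dock_ready]; r10 [shipped & backorder -> stock_available]; r12 [restock_request & fragile_item & backorder -> manifest_closed]; r15 [fragile_item -> cond_7]. Adds labeled, stock_low, dock_ready, stock_available, manifest_closed, cond_7.
Round 2: r4 [hazmat_flag & stock_available -> cond_2]; r6 [manifest_closed & dock_ready -> route_local]; r7 [stock_available & oversize_item & fragile_item -> notify_customer]. Adds cond_2, route_local, notify_customer.
Round 3: r2 [notify_customer & route_local & fragile_item -> insured]. Adds insured.
Round 4: r16 [insured & labeled -> split_shipment]. Adds split_shipment.
Round 5: r14 [backorder & split_shipment -> payment_cleared]. Adds payment_cleared.
Derived: insured (round 3), route_local (round 2), labeled (round 1). priority_ship never appears in any round.

priority_ship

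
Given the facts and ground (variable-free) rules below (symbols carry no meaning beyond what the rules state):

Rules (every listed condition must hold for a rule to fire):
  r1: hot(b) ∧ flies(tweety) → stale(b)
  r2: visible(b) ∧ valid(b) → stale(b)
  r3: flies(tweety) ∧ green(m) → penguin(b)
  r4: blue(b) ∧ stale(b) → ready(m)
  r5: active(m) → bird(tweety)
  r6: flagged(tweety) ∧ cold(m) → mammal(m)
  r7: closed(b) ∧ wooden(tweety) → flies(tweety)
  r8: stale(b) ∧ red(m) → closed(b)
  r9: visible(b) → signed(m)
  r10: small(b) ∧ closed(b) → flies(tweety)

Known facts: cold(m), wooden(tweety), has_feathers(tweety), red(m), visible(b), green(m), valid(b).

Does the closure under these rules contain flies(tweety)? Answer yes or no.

yes

Round 1: r2 [visible(b) ∧ valid(b) → stale(b)]; r9 [visible(b) → signed(m)]. Adds stale(b), signed(m).
Round 2: r8 [stale(b) ∧ red(m) → closed(b)]. Adds closed(b).
Round 3: r7 [closed(b) ∧ wooden(tweety) → flies(tweety)]. Adds flies(tweety).
Round 4: r3 [flies(tweety) ∧ green(m) → penguin(b)]. Adds penguin(b).
flies(tweety) appears in round 3, so it is derivable.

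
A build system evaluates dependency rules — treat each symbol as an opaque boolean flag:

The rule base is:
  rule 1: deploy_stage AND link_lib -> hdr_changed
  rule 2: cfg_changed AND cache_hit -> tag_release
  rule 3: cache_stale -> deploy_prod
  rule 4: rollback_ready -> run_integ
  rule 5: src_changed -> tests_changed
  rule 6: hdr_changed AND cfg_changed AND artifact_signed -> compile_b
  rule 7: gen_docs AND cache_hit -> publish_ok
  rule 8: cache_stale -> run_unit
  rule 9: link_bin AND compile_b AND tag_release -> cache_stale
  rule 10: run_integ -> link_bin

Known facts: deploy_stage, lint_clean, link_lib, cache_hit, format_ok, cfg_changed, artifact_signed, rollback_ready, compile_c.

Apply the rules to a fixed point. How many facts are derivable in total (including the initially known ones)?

Round 1: rule 1 [deploy_stage AND link_lib -> hdr_changed]; rule 2 [cfg_changed AND cache_hit -> tag_release]; rule 4 [rollback_ready -> run_integ]. New: hdr_changed, tag_release, run_integ.
Round 2: rule 6 [hdr_changed AND cfg_changed AND artifact_signed -> compile_b]; rule 10 [run_integ -> link_bin]. New: compile_b, link_bin.
Round 3: rule 9 [link_bin AND compile_b AND tag_release -> cache_stale]. New: cache_stale.
Round 4: rule 3 [cache_stale -> deploy_prod]; rule 8 [cache_stale -> run_unit]. New: deploy_prod, run_unit.
Closure: {artifact_signed, cache_hit, cache_stale, cfg_changed, compile_b, compile_c, deploy_prod, deploy_stage, format_ok, hdr_changed, link_bin, link_lib, lint_clean, rollback_ready, run_integ, run_unit, tag_release} — 17 facts.

17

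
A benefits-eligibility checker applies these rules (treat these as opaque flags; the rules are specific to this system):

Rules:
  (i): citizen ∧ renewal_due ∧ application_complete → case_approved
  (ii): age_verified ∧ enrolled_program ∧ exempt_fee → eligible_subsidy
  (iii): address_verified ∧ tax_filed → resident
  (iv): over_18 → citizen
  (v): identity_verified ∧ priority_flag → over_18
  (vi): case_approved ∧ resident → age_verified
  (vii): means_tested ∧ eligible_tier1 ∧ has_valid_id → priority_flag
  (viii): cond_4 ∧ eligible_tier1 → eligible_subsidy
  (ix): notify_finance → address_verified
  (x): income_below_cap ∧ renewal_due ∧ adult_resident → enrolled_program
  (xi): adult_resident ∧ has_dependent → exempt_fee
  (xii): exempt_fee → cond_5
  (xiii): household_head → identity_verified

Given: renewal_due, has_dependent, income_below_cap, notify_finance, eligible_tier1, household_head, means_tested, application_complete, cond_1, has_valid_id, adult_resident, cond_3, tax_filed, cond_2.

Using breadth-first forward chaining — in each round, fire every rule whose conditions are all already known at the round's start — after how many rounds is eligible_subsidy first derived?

6

Round 1 fires (vii), (ix), (x), (xi), (xiii), giving priority_flag, address_verified, enrolled_program, exempt_fee, identity_verified.
Round 2 fires (iii), (v), (xii), giving resident, over_18, cond_5.
Round 3 fires (iv), giving citizen.
Round 4 fires (i), giving case_approved.
Round 5 fires (vi), giving age_verified.
Round 6 fires (ii), giving eligible_subsidy.
eligible_subsidy first appears in round 6.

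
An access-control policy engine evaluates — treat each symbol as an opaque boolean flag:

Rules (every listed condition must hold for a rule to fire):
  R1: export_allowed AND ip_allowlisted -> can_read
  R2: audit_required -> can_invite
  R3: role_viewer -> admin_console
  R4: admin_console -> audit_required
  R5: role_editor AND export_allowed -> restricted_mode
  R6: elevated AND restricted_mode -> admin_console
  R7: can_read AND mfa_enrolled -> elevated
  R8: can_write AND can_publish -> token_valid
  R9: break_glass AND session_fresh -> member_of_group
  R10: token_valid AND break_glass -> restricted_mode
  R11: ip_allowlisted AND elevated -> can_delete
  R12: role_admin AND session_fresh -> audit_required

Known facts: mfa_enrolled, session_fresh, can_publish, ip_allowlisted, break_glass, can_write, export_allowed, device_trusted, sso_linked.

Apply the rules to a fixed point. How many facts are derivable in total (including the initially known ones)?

Round 1: R1 [export_allowed AND ip_allowlisted -> can_read]; R8 [can_write AND can_publish -> token_valid]; R9 [break_glass AND session_fresh -> member_of_group]. New: can_read, token_valid, member_of_group.
Round 2: R7 [can_read AND mfa_enrolled -> elevated]; R10 [token_valid AND break_glass -> restricted_mode]. New: elevated, restricted_mode.
Round 3: R6 [elevated AND restricted_mode -> admin_console]; R11 [ip_allowlisted AND elevated -> can_delete]. New: admin_console, can_delete.
Round 4: R4 [admin_console -> audit_required]. New: audit_required.
Round 5: R2 [audit_required -> can_invite]. New: can_invite.
Closure: {admin_console, audit_required, break_glass, can_delete, can_invite, can_publish, can_read, can_write, device_trusted, elevated, export_allowed, ip_allowlisted, member_of_group, mfa_enrolled, restricted_mode, session_fresh, sso_linked, token_valid} — 18 facts.

18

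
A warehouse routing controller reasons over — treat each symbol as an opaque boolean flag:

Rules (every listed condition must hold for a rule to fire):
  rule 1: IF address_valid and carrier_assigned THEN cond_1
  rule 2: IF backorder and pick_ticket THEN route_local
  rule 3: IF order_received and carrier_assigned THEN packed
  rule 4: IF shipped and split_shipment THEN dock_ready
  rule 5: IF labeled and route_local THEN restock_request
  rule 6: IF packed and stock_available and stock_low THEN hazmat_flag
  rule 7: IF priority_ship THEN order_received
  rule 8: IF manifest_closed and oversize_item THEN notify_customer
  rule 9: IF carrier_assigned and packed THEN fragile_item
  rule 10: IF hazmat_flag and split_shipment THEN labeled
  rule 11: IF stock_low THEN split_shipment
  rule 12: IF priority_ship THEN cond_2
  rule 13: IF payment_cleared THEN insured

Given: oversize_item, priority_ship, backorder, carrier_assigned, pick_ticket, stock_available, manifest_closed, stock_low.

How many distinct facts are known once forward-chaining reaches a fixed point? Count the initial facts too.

18

Round 1: rule 2 [IF backorder and pick_ticket THEN route_local]; rule 7 [IF priority_ship THEN order_received]; rule 8 [IF manifest_closed and oversize_item THEN notify_customer]; rule 11 [IF stock_low THEN split_shipment]; rule 12 [IF priority_ship THEN cond_2]. Adds route_local, order_received, notify_customer, split_shipment, cond_2.
Round 2: rule 3 [IF order_received and carrier_assigned THEN packed]. Adds packed.
Round 3: rule 6 [IF packed and stock_available and stock_low THEN hazmat_flag]; rule 9 [IF carrier_assigned and packed THEN fragile_item]. Adds hazmat_flag, fragile_item.
Round 4: rule 10 [IF hazmat_flag and split_shipment THEN labeled]. Adds labeled.
Round 5: rule 5 [IF labeled and route_local THEN restock_request]. Adds restock_request.
Closure: {backorder, carrier_assigned, cond_2, fragile_item, hazmat_flag, labeled, manifest_closed, notify_customer, order_received, oversize_item, packed, pick_ticket, priority_ship, restock_request, route_local, split_shipment, stock_available, stock_low} — 18 facts.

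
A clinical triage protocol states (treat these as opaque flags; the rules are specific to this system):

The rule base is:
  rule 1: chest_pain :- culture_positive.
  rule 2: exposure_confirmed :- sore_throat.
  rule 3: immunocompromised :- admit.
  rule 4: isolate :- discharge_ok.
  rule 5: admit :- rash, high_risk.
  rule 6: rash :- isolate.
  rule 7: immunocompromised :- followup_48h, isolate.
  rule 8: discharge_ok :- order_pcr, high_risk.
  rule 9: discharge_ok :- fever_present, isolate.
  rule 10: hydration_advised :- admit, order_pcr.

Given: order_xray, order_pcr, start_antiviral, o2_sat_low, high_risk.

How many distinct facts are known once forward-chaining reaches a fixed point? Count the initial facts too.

11

Round 1 fires rule 8, giving discharge_ok.
Round 2 fires rule 4, giving isolate.
Round 3 fires rule 6, giving rash.
Round 4 fires rule 5, giving admit.
Round 5 fires rule 3, rule 10, giving immunocompromised, hydration_advised.
Closure: {admit, discharge_ok, high_risk, hydration_advised, immunocompromised, isolate, o2_sat_low, order_pcr, order_xray, rash, start_antiviral} — 11 facts.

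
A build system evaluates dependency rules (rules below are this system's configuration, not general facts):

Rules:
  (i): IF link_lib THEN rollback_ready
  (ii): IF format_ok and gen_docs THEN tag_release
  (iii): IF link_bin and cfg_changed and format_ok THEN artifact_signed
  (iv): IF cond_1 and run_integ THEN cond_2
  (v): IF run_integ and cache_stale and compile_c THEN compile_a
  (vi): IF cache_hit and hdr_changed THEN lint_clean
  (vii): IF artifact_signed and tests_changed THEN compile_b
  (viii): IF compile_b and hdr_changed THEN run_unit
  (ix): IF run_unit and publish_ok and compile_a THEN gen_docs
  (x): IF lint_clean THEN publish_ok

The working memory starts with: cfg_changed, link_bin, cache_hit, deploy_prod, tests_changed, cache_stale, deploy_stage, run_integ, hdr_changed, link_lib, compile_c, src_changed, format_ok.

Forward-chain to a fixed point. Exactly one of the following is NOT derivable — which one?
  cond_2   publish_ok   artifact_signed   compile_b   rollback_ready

Round 1: (i) [IF link_lib THEN rollback_ready]; (iii) [IF link_bin and cfg_changed and format_ok THEN artifact_signed]; (v) [IF run_integ and cache_stale and compile_c THEN compile_a]; (vi) [IF cache_hit and hdr_changed THEN lint_clean]. New: rollback_ready, artifact_signed, compile_a, lint_clean.
Round 2: (vii) [IF artifact_signed and tests_changed THEN compile_b]; (x) [IF lint_clean THEN publish_ok]. New: compile_b, publish_ok.
Round 3: (viii) [IF compile_b and hdr_changed THEN run_unit]. New: run_unit.
Round 4: (ix) [IF run_unit and publish_ok and compile_a THEN gen_docs]. New: gen_docs.
Round 5: (ii) [IF format_ok and gen_docs THEN tag_release]. New: tag_release.
Derived: compile_b (round 2), publish_ok (round 2), rollback_ready (round 1), artifact_signed (round 1). cond_2 never appears in any round.

cond_2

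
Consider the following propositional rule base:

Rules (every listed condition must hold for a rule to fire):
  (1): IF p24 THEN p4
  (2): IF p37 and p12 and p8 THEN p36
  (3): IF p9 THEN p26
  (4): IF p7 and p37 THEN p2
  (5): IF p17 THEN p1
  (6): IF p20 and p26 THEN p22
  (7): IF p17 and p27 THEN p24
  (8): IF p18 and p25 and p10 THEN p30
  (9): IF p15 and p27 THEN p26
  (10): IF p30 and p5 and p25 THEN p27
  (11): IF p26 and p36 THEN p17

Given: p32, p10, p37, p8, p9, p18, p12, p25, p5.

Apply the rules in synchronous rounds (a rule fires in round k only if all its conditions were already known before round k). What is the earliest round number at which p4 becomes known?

4

Round 1 — (2), (3), (8), derive p36, p26, p30.
Round 2 — (10), (11), derive p27, p17.
Round 3 — (5), (7), derive p1, p24.
Round 4 — (1), derive p4.
p4 first appears in round 4.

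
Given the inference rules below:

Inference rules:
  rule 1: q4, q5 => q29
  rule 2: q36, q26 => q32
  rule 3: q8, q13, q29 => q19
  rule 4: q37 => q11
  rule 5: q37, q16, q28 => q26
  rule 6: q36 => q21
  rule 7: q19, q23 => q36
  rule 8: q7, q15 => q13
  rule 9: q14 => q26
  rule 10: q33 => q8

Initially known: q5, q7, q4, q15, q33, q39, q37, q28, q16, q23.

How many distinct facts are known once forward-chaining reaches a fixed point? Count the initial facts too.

Round 1 — rule 1, rule 4, rule 5, rule 8, rule 10, derive q29, q11, q26, q13, q8.
Round 2 — rule 3, derive q19.
Round 3 — rule 7, derive q36.
Round 4 — rule 2, rule 6, derive q32, q21.
Closure: {q11, q13, q15, q16, q19, q21, q23, q26, q28, q29, q32, q33, q36, q37, q39, q4, q5, q7, q8} — 19 facts.

19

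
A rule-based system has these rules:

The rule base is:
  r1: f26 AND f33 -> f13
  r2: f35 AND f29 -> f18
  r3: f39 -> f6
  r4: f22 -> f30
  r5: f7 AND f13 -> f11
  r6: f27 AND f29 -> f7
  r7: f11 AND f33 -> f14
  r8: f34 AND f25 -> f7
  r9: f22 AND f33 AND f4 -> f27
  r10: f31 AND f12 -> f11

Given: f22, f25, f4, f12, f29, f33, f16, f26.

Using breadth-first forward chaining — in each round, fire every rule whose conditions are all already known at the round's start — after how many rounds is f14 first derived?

Round 1 fires r1, r4, r9, giving f13, f30, f27.
Round 2 fires r6, giving f7.
Round 3 fires r5, giving f11.
Round 4 fires r7, giving f14.
f14 first appears in round 4.

4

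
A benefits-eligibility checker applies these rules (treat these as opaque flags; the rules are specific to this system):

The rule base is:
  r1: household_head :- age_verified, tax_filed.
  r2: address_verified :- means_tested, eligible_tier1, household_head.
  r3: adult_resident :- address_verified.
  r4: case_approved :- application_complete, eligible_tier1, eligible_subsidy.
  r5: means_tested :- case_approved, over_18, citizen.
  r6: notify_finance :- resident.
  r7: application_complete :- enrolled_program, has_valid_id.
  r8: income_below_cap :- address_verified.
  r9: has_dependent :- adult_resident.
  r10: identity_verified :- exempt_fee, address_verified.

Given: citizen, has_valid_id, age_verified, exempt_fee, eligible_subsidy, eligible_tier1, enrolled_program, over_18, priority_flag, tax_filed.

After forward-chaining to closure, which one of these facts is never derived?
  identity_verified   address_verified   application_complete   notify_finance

[1] r1 [household_head :- age_verified, tax_filed.]; r7 [application_complete :- enrolled_program, has_valid_id.]. ⇒ new: household_head, application_complete.
[2] r4 [case_approved :- application_complete, eligible_tier1, eligible_subsidy.]. ⇒ new: case_approved.
[3] r5 [means_tested :- case_approved, over_18, citizen.]. ⇒ new: means_tested.
[4] r2 [address_verified :- means_tested, eligible_tier1, household_head.]. ⇒ new: address_verified.
[5] r3 [adult_resident :- address_verified.]; r8 [income_below_cap :- address_verified.]; r10 [identity_verified :- exempt_fee, address_verified.]. ⇒ new: adult_resident, income_below_cap, identity_verified.
[6] r9 [has_dependent :- adult_resident.]. ⇒ new: has_dependent.
Derived: application_complete (round 1), identity_verified (round 5), address_verified (round 4). notify_finance never appears in any round.

notify_finance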